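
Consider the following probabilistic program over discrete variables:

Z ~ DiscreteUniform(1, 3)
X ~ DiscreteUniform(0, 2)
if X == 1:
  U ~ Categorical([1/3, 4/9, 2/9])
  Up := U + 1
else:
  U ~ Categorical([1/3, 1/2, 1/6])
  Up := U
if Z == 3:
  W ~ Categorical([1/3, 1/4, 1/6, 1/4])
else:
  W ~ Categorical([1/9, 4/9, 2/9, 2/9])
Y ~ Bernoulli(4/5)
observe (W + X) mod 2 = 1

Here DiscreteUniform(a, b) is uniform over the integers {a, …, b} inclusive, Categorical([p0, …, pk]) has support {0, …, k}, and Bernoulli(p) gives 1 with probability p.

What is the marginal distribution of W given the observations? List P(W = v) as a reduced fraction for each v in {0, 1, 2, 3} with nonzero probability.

Enumerate traces; 108 have nonzero weight after conditioning:
  (Z=1, X=0, U=0, W=1, Y=0) weight 4/1215
  (Z=1, X=0, U=0, W=1, Y=1) weight 16/1215
  (Z=1, X=0, U=0, W=3, Y=0) weight 2/1215
  (Z=1, X=0, U=0, W=3, Y=1) weight 8/1215
  (Z=1, X=0, U=1, W=1, Y=0) weight 2/405
  (Z=1, X=0, U=1, W=1, Y=1) weight 8/405
  (Z=1, X=0, U=1, W=3, Y=0) weight 1/405
  (Z=1, X=0, U=1, W=3, Y=1) weight 4/405
  (Z=1, X=1, U=0, W=0, Y=0) weight 1/1215
  (Z=1, X=1, U=0, W=2, Y=0) weight 2/1215
  … 98 more
Group by W:
  weight(W=0) = 5/81
  weight(W=1) = 41/162
  weight(W=2) = 11/162
  weight(W=3) = 25/162
Total weight = 5/81 + 41/162 + 11/162 + 25/162 = 29/54
P(W=0 | obs) = 5/81 / 29/54 = 10/87
P(W=1 | obs) = 41/162 / 29/54 = 41/87
P(W=2 | obs) = 11/162 / 29/54 = 11/87
P(W=3 | obs) = 25/162 / 29/54 = 25/87

P(W=0) = 10/87, P(W=1) = 41/87, P(W=2) = 11/87, P(W=3) = 25/87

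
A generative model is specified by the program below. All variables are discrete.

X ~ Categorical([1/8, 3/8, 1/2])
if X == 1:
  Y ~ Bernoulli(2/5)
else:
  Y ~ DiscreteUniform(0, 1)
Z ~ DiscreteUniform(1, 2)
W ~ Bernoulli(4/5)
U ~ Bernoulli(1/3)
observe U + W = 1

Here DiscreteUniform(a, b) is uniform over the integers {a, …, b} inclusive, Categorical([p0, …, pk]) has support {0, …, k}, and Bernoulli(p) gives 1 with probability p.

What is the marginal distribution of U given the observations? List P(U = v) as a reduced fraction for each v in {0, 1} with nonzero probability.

P(U=0) = 8/9, P(U=1) = 1/9

Enumerate traces; 24 have nonzero weight after conditioning:
  (X=0, Y=0, Z=1, W=0, U=1) weight 1/480
  (X=0, Y=0, Z=1, W=1, U=0) weight 1/60
  (X=0, Y=0, Z=2, W=0, U=1) weight 1/480
  (X=0, Y=0, Z=2, W=1, U=0) weight 1/60
  (X=0, Y=1, Z=1, W=0, U=1) weight 1/480
  (X=0, Y=1, Z=1, W=1, U=0) weight 1/60
  (X=0, Y=1, Z=2, W=0, U=1) weight 1/480
  (X=0, Y=1, Z=2, W=1, U=0) weight 1/60
  … 16 more
Group by U:
  weight(U=0) = 8/15
  weight(U=1) = 1/15
Total weight = 8/15 + 1/15 = 3/5
P(U=0 | obs) = 8/15 / 3/5 = 8/9
P(U=1 | obs) = 1/15 / 3/5 = 1/9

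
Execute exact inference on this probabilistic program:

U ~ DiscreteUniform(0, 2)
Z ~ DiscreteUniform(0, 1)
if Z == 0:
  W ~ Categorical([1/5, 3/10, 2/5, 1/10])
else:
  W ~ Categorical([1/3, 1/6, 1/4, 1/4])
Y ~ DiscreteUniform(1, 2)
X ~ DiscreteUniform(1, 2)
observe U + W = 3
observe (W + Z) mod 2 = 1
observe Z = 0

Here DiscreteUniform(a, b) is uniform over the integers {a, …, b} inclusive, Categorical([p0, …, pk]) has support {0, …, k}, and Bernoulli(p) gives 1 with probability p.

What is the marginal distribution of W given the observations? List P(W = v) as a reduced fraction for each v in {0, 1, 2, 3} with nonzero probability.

P(W=1) = 3/4, P(W=3) = 1/4

Enumerate traces; 8 have nonzero weight after conditioning:
  (U=0, Z=0, W=3, Y=1, X=1) weight 1/240
  (U=0, Z=0, W=3, Y=1, X=2) weight 1/240
  (U=0, Z=0, W=3, Y=2, X=1) weight 1/240
  (U=0, Z=0, W=3, Y=2, X=2) weight 1/240
  (U=2, Z=0, W=1, Y=1, X=1) weight 1/80
  (U=2, Z=0, W=1, Y=1, X=2) weight 1/80
  (U=2, Z=0, W=1, Y=2, X=1) weight 1/80
  (U=2, Z=0, W=1, Y=2, X=2) weight 1/80
Group by W:
  weight(W=1) = 1/20
  weight(W=3) = 1/60
Total weight = 1/20 + 1/60 = 1/15
P(W=1 | obs) = 1/20 / 1/15 = 3/4
P(W=3 | obs) = 1/60 / 1/15 = 1/4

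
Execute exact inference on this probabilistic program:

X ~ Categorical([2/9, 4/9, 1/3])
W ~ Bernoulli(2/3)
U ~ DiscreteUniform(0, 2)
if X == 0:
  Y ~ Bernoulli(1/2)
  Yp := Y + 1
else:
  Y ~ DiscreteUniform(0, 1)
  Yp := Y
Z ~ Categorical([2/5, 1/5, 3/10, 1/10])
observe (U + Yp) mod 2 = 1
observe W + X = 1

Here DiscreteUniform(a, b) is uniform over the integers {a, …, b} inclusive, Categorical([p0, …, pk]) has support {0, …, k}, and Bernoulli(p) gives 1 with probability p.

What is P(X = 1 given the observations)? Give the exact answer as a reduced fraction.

Enumerate traces; 24 have nonzero weight after conditioning:
  (X=0, W=1, U=0, Y=0, Z=0) weight 4/405
  (X=0, W=1, U=0, Y=0, Z=1) weight 2/405
  (X=0, W=1, U=0, Y=0, Z=2) weight 1/135
  (X=0, W=1, U=0, Y=0, Z=3) weight 1/405
  (X=0, W=1, U=1, Y=1, Z=0) weight 4/405
  (X=0, W=1, U=1, Y=1, Z=1) weight 2/405
  (X=0, W=1, U=1, Y=1, Z=2) weight 1/135
  (X=0, W=1, U=1, Y=1, Z=3) weight 1/405
  (X=1, W=0, U=0, Y=1, Z=0) weight 4/405
  … 15 more
Group by X:
  weight(X=0) = 2/27
  weight(X=1) = 2/27
Total weight = 2/27 + 2/27 = 4/27
P(X=0 | obs) = 2/27 / 4/27 = 1/2
P(X=1 | obs) = 2/27 / 4/27 = 1/2

P(X = 1 | obs) = 1/2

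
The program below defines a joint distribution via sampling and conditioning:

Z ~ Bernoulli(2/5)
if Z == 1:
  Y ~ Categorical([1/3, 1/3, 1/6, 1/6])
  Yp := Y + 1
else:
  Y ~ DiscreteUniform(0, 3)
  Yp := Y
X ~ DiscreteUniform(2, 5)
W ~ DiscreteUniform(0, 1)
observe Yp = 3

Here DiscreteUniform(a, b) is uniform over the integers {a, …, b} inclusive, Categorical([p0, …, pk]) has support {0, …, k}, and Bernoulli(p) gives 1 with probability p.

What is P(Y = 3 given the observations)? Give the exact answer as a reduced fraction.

Enumerate traces; 16 have nonzero weight after conditioning:
  (Z=0, Y=3, X=2, W=0) weight 3/160
  (Z=0, Y=3, X=2, W=1) weight 3/160
  (Z=0, Y=3, X=3, W=0) weight 3/160
  (Z=0, Y=3, X=3, W=1) weight 3/160
  (Z=0, Y=3, X=4, W=0) weight 3/160
  (Z=0, Y=3, X=4, W=1) weight 3/160
  (Z=0, Y=3, X=5, W=0) weight 3/160
  (Z=0, Y=3, X=5, W=1) weight 3/160
  (Z=1, Y=2, X=2, W=0) weight 1/120
  … 7 more
Group by Y:
  weight(Y=2) = 1/15
  weight(Y=3) = 3/20
Total weight = 1/15 + 3/20 = 13/60
P(Y=2 | obs) = 1/15 / 13/60 = 4/13
P(Y=3 | obs) = 3/20 / 13/60 = 9/13

P(Y = 3 | obs) = 9/13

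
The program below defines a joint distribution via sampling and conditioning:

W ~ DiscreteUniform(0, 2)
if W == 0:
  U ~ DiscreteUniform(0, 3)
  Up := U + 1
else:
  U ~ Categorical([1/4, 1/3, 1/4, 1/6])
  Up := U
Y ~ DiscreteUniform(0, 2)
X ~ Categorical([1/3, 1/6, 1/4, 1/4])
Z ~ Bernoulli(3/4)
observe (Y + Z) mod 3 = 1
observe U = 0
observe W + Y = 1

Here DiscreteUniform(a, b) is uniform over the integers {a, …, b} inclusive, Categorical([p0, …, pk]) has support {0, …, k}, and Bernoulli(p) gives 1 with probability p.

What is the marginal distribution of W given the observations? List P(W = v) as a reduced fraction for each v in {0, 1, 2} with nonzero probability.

Enumerate traces; 8 have nonzero weight after conditioning:
  (W=0, U=0, Y=1, X=0, Z=0) weight 1/432
  (W=0, U=0, Y=1, X=1, Z=0) weight 1/864
  (W=0, U=0, Y=1, X=2, Z=0) weight 1/576
  (W=0, U=0, Y=1, X=3, Z=0) weight 1/576
  (W=1, U=0, Y=0, X=0, Z=1) weight 1/144
  (W=1, U=0, Y=0, X=1, Z=1) weight 1/288
  (W=1, U=0, Y=0, X=2, Z=1) weight 1/192
  (W=1, U=0, Y=0, X=3, Z=1) weight 1/192
Group by W:
  weight(W=0) = 1/144
  weight(W=1) = 1/48
Total weight = 1/144 + 1/48 = 1/36
P(W=0 | obs) = 1/144 / 1/36 = 1/4
P(W=1 | obs) = 1/48 / 1/36 = 3/4

P(W=0) = 1/4, P(W=1) = 3/4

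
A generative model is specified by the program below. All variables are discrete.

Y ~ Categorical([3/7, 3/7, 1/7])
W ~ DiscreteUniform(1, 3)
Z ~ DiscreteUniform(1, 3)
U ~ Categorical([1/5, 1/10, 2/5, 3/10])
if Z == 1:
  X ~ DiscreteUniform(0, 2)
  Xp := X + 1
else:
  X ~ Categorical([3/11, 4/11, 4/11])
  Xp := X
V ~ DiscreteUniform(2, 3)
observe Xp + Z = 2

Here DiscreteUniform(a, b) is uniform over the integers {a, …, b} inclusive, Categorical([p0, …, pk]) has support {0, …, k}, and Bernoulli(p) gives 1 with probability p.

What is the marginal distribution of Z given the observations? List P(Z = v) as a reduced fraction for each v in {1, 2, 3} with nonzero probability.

Enumerate traces; 144 have nonzero weight after conditioning:
  (Y=0, W=1, Z=1, U=0, X=0, V=2) weight 1/630
  (Y=0, W=1, Z=1, U=0, X=0, V=3) weight 1/630
  (Y=0, W=1, Z=1, U=1, X=0, V=2) weight 1/1260
  (Y=0, W=1, Z=1, U=1, X=0, V=3) weight 1/1260
  (Y=0, W=1, Z=1, U=2, X=0, V=2) weight 1/315
  (Y=0, W=1, Z=1, U=2, X=0, V=3) weight 1/315
  (Y=0, W=1, Z=1, U=3, X=0, V=2) weight 1/420
  (Y=0, W=1, Z=1, U=3, X=0, V=3) weight 1/420
  (Y=0, W=1, Z=2, U=0, X=0, V=2) weight 1/770
  … 135 more
Group by Z:
  weight(Z=1) = 1/9
  weight(Z=2) = 1/11
Total weight = 1/9 + 1/11 = 20/99
P(Z=1 | obs) = 1/9 / 20/99 = 11/20
P(Z=2 | obs) = 1/11 / 20/99 = 9/20

P(Z=1) = 11/20, P(Z=2) = 9/20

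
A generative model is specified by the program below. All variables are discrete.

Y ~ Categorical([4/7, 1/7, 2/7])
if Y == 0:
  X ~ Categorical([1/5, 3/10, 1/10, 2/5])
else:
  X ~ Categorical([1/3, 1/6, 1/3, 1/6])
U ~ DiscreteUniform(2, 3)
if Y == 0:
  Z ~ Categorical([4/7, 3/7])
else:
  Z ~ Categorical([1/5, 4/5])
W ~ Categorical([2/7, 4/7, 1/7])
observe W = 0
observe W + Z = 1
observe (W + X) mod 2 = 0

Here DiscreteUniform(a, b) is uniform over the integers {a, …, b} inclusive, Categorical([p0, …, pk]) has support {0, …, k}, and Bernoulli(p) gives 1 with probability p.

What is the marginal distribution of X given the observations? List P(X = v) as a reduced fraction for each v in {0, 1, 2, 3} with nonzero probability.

P(X=0) = 20/37, P(X=2) = 17/37

Enumerate traces; 12 have nonzero weight after conditioning:
  (Y=0, X=0, U=2, Z=1, W=0) weight 12/1715
  (Y=0, X=0, U=3, Z=1, W=0) weight 12/1715
  (Y=0, X=2, U=2, Z=1, W=0) weight 6/1715
  (Y=0, X=2, U=3, Z=1, W=0) weight 6/1715
  (Y=1, X=0, U=2, Z=1, W=0) weight 4/735
  (Y=1, X=0, U=3, Z=1, W=0) weight 4/735
  (Y=1, X=2, U=2, Z=1, W=0) weight 4/735
  (Y=1, X=2, U=3, Z=1, W=0) weight 4/735
  … 4 more
Group by X:
  weight(X=0) = 16/343
  weight(X=2) = 68/1715
Total weight = 16/343 + 68/1715 = 148/1715
P(X=0 | obs) = 16/343 / 148/1715 = 20/37
P(X=2 | obs) = 68/1715 / 148/1715 = 17/37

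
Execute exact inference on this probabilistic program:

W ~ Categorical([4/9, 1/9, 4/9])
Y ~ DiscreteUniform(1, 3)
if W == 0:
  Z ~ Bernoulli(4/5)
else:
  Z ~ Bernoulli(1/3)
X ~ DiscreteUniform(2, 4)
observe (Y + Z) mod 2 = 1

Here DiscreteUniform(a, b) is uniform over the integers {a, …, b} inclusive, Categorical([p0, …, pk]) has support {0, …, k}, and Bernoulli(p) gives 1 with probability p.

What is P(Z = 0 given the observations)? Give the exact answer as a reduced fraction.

P(Z = 0 | obs) = 124/197

Enumerate traces; 27 have nonzero weight after conditioning:
  (W=0, Y=1, Z=0, X=2) weight 4/405
  (W=0, Y=1, Z=0, X=3) weight 4/405
  (W=0, Y=1, Z=0, X=4) weight 4/405
  (W=0, Y=2, Z=1, X=2) weight 16/405
  (W=0, Y=2, Z=1, X=3) weight 16/405
  (W=0, Y=2, Z=1, X=4) weight 16/405
  (W=0, Y=3, Z=0, X=2) weight 4/405
  (W=0, Y=3, Z=0, X=3) weight 4/405
  … 19 more
Group by Z:
  weight(Z=0) = 124/405
  weight(Z=1) = 73/405
Total weight = 124/405 + 73/405 = 197/405
P(Z=0 | obs) = 124/405 / 197/405 = 124/197
P(Z=1 | obs) = 73/405 / 197/405 = 73/197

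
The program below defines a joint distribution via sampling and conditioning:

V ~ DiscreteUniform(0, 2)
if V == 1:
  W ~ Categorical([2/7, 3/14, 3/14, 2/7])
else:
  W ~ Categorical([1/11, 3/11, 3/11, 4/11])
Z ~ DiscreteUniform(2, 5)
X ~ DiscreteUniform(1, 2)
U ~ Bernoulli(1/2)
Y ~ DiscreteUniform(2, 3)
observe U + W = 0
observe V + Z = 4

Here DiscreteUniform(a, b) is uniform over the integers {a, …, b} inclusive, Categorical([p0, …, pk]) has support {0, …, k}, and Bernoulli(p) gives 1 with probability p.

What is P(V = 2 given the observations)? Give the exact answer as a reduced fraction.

P(V = 2 | obs) = 7/36

Enumerate traces; 12 have nonzero weight after conditioning:
  (V=0, W=0, Z=4, X=1, U=0, Y=2) weight 1/1056
  (V=0, W=0, Z=4, X=1, U=0, Y=3) weight 1/1056
  (V=0, W=0, Z=4, X=2, U=0, Y=2) weight 1/1056
  (V=0, W=0, Z=4, X=2, U=0, Y=3) weight 1/1056
  (V=1, W=0, Z=3, X=1, U=0, Y=2) weight 1/336
  (V=1, W=0, Z=3, X=1, U=0, Y=3) weight 1/336
  (V=1, W=0, Z=3, X=2, U=0, Y=2) weight 1/336
  (V=1, W=0, Z=3, X=2, U=0, Y=3) weight 1/336
  (V=2, W=0, Z=2, X=1, U=0, Y=2) weight 1/1056
  … 3 more
Group by V:
  weight(V=0) = 1/264
  weight(V=1) = 1/84
  weight(V=2) = 1/264
Total weight = 1/264 + 1/84 + 1/264 = 3/154
P(V=0 | obs) = 1/264 / 3/154 = 7/36
P(V=1 | obs) = 1/84 / 3/154 = 11/18
P(V=2 | obs) = 1/264 / 3/154 = 7/36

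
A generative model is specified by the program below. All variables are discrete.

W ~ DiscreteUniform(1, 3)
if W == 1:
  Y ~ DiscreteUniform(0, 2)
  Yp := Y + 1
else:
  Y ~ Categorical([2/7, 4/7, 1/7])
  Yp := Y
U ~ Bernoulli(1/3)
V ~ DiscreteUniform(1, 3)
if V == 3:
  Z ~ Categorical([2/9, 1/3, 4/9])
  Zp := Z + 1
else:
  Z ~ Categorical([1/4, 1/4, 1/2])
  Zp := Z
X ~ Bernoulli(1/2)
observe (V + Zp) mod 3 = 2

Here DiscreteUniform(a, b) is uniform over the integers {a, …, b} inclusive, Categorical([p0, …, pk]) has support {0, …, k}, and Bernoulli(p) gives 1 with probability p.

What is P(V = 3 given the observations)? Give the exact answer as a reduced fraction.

P(V = 3 | obs) = 2/5

Enumerate traces; 108 have nonzero weight after conditioning:
  (W=1, Y=0, U=0, V=1, Z=1, X=0) weight 1/324
  (W=1, Y=0, U=0, V=1, Z=1, X=1) weight 1/324
  (W=1, Y=0, U=0, V=2, Z=0, X=0) weight 1/324
  (W=1, Y=0, U=0, V=2, Z=0, X=1) weight 1/324
  (W=1, Y=0, U=0, V=3, Z=1, X=0) weight 1/243
  (W=1, Y=0, U=0, V=3, Z=1, X=1) weight 1/243
  (W=1, Y=0, U=1, V=1, Z=1, X=0) weight 1/648
  (W=1, Y=0, U=1, V=1, Z=1, X=1) weight 1/648
  … 100 more
Group by V:
  weight(V=1) = 1/12
  weight(V=2) = 1/12
  weight(V=3) = 1/9
Total weight = 1/12 + 1/12 + 1/9 = 5/18
P(V=1 | obs) = 1/12 / 5/18 = 3/10
P(V=2 | obs) = 1/12 / 5/18 = 3/10
P(V=3 | obs) = 1/9 / 5/18 = 2/5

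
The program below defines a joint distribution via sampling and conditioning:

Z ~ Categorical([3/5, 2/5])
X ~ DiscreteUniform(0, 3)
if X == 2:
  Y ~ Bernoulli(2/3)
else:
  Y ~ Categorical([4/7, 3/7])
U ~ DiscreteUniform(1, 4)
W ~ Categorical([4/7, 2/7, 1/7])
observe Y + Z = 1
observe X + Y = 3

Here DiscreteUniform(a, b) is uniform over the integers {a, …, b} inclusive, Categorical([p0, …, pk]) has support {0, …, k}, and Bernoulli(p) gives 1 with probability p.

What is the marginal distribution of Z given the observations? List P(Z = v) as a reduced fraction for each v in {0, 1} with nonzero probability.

Enumerate traces; 24 have nonzero weight after conditioning:
  (Z=0, X=2, Y=1, U=1, W=0) weight 1/70
  (Z=0, X=2, Y=1, U=1, W=1) weight 1/140
  (Z=0, X=2, Y=1, U=1, W=2) weight 1/280
  (Z=0, X=2, Y=1, U=2, W=0) weight 1/70
  (Z=0, X=2, Y=1, U=2, W=1) weight 1/140
  (Z=0, X=2, Y=1, U=2, W=2) weight 1/280
  (Z=0, X=2, Y=1, U=3, W=0) weight 1/70
  (Z=0, X=2, Y=1, U=3, W=1) weight 1/140
  (Z=1, X=3, Y=0, U=1, W=0) weight 2/245
  … 15 more
Group by Z:
  weight(Z=0) = 1/10
  weight(Z=1) = 2/35
Total weight = 1/10 + 2/35 = 11/70
P(Z=0 | obs) = 1/10 / 11/70 = 7/11
P(Z=1 | obs) = 2/35 / 11/70 = 4/11

P(Z=0) = 7/11, P(Z=1) = 4/11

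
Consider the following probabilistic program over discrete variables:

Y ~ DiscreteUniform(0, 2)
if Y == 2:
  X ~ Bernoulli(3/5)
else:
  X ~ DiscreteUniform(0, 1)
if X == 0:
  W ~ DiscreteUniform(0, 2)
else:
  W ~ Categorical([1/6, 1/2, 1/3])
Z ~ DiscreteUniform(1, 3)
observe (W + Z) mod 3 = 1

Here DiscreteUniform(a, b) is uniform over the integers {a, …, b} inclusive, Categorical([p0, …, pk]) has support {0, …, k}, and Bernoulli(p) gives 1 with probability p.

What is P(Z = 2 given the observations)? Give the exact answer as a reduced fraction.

P(Z = 2 | obs) = 1/3

Enumerate traces; 18 have nonzero weight after conditioning:
  (Y=0, X=0, W=0, Z=1) weight 1/54
  (Y=0, X=0, W=1, Z=3) weight 1/54
  (Y=0, X=0, W=2, Z=2) weight 1/54
  (Y=0, X=1, W=0, Z=1) weight 1/108
  (Y=0, X=1, W=1, Z=3) weight 1/36
  (Y=0, X=1, W=2, Z=2) weight 1/54
  (Y=1, X=0, W=0, Z=1) weight 1/54
  (Y=1, X=0, W=1, Z=3) weight 1/54
  … 10 more
Group by Z:
  weight(Z=1) = 11/135
  weight(Z=2) = 1/9
  weight(Z=3) = 19/135
Total weight = 11/135 + 1/9 + 19/135 = 1/3
P(Z=1 | obs) = 11/135 / 1/3 = 11/45
P(Z=2 | obs) = 1/9 / 1/3 = 1/3
P(Z=3 | obs) = 19/135 / 1/3 = 19/45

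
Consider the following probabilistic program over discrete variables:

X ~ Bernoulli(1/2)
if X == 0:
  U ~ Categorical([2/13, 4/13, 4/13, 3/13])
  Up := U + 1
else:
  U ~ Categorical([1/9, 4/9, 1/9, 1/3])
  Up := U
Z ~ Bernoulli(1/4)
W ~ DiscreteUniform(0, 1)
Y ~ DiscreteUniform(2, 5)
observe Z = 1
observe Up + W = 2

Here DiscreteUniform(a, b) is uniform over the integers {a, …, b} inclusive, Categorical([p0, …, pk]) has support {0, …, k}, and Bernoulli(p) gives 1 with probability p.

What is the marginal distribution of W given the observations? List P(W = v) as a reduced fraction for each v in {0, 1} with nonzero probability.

Enumerate traces; 16 have nonzero weight after conditioning:
  (X=0, U=0, Z=1, W=1, Y=2) weight 1/416
  (X=0, U=0, Z=1, W=1, Y=3) weight 1/416
  (X=0, U=0, Z=1, W=1, Y=4) weight 1/416
  (X=0, U=0, Z=1, W=1, Y=5) weight 1/416
  (X=0, U=1, Z=1, W=0, Y=2) weight 1/208
  (X=0, U=1, Z=1, W=0, Y=3) weight 1/208
  (X=0, U=1, Z=1, W=0, Y=4) weight 1/208
  (X=0, U=1, Z=1, W=0, Y=5) weight 1/208
  … 8 more
Group by W:
  weight(W=0) = 49/1872
  weight(W=1) = 35/936
Total weight = 49/1872 + 35/936 = 119/1872
P(W=0 | obs) = 49/1872 / 119/1872 = 7/17
P(W=1 | obs) = 35/936 / 119/1872 = 10/17

P(W=0) = 7/17, P(W=1) = 10/17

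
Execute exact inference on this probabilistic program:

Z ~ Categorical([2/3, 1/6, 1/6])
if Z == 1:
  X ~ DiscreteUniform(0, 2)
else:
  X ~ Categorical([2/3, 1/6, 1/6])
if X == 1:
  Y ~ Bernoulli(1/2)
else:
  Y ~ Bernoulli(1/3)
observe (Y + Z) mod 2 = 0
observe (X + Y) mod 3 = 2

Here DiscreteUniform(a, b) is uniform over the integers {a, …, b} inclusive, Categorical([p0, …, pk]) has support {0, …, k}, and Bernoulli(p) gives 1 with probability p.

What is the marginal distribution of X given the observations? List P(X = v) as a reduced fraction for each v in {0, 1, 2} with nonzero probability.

Enumerate traces; 3 have nonzero weight after conditioning:
  (Z=0, X=2, Y=0) weight 2/27
  (Z=1, X=1, Y=1) weight 1/36
  (Z=2, X=2, Y=0) weight 1/54
Group by X:
  weight(X=1) = 1/36
  weight(X=2) = 5/54
Total weight = 1/36 + 5/54 = 13/108
P(X=1 | obs) = 1/36 / 13/108 = 3/13
P(X=2 | obs) = 5/54 / 13/108 = 10/13

P(X=1) = 3/13, P(X=2) = 10/13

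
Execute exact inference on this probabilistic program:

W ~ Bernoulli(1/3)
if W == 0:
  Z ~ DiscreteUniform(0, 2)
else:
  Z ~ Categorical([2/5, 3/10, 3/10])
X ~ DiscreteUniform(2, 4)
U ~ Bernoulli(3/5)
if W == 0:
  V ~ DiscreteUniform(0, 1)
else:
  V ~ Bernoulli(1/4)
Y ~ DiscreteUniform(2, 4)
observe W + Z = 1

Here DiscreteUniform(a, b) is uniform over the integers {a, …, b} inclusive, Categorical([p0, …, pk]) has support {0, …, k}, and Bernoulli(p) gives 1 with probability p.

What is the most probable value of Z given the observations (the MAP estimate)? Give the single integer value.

argmax_v P(Z = v | obs) = 1

Enumerate traces; 72 have nonzero weight after conditioning:
  (W=0, Z=1, X=2, U=0, V=0, Y=2) weight 2/405
  (W=0, Z=1, X=2, U=0, V=0, Y=3) weight 2/405
  (W=0, Z=1, X=2, U=0, V=0, Y=4) weight 2/405
  (W=0, Z=1, X=2, U=0, V=1, Y=2) weight 2/405
  (W=0, Z=1, X=2, U=0, V=1, Y=3) weight 2/405
  (W=0, Z=1, X=2, U=0, V=1, Y=4) weight 2/405
  (W=0, Z=1, X=2, U=1, V=0, Y=2) weight 1/135
  (W=0, Z=1, X=2, U=1, V=0, Y=3) weight 1/135
  (W=1, Z=0, X=2, U=0, V=0, Y=2) weight 1/225
  … 63 more
Group by Z:
  weight(Z=0) = 2/15
  weight(Z=1) = 2/9
Total weight = 2/15 + 2/9 = 16/45
P(Z=0 | obs) = 2/15 / 16/45 = 3/8
P(Z=1 | obs) = 2/9 / 16/45 = 5/8
argmax = 1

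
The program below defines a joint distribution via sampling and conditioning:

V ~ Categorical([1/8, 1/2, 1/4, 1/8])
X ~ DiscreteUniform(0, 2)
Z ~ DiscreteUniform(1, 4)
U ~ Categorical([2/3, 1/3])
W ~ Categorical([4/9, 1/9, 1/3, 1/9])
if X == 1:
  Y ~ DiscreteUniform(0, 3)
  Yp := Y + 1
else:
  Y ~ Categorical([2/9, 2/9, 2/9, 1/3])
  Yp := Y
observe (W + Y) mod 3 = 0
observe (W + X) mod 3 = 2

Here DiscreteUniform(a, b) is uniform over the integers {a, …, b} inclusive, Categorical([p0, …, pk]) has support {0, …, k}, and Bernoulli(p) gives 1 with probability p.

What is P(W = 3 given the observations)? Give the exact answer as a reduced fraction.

Enumerate traces; 192 have nonzero weight after conditioning:
  (V=0, X=0, Z=1, U=0, W=2, Y=1) weight 1/1944
  (V=0, X=0, Z=1, U=1, W=2, Y=1) weight 1/3888
  (V=0, X=0, Z=2, U=0, W=2, Y=1) weight 1/1944
  (V=0, X=0, Z=2, U=1, W=2, Y=1) weight 1/3888
  (V=0, X=0, Z=3, U=0, W=2, Y=1) weight 1/1944
  (V=0, X=0, Z=3, U=1, W=2, Y=1) weight 1/3888
  (V=0, X=0, Z=4, U=0, W=2, Y=1) weight 1/1944
  (V=0, X=0, Z=4, U=1, W=2, Y=1) weight 1/3888
  (V=0, X=1, Z=1, U=0, W=1, Y=2) weight 1/5184
  (V=0, X=2, Z=1, U=0, W=0, Y=0) weight 1/1458
  … 182 more
Group by W:
  weight(W=0) = 20/243
  weight(W=1) = 1/108
  weight(W=2) = 2/81
  weight(W=3) = 5/243
Total weight = 20/243 + 1/108 + 2/81 + 5/243 = 133/972
P(W=0 | obs) = 20/243 / 133/972 = 80/133
P(W=1 | obs) = 1/108 / 133/972 = 9/133
P(W=2 | obs) = 2/81 / 133/972 = 24/133
P(W=3 | obs) = 5/243 / 133/972 = 20/133

P(W = 3 | obs) = 20/133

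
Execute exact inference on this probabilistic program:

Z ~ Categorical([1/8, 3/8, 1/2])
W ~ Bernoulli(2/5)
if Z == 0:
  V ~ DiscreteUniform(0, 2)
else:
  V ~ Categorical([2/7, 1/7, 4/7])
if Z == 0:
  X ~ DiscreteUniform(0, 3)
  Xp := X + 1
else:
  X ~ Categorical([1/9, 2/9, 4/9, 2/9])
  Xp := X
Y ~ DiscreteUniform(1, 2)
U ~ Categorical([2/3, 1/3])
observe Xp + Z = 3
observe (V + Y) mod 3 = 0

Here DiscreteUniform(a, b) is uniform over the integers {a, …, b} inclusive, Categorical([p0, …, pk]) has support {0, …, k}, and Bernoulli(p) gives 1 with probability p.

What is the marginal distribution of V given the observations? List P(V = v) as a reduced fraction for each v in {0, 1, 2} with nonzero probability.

Enumerate traces; 24 have nonzero weight after conditioning:
  (Z=0, W=0, V=1, X=2, Y=2, U=0) weight 1/480
  (Z=0, W=0, V=1, X=2, Y=2, U=1) weight 1/960
  (Z=0, W=0, V=2, X=2, Y=1, U=0) weight 1/480
  (Z=0, W=0, V=2, X=2, Y=1, U=1) weight 1/960
  (Z=0, W=1, V=1, X=2, Y=2, U=0) weight 1/720
  (Z=0, W=1, V=1, X=2, Y=2, U=1) weight 1/1440
  (Z=0, W=1, V=2, X=2, Y=1, U=0) weight 1/720
  (Z=0, W=1, V=2, X=2, Y=1, U=1) weight 1/1440
  … 16 more
Group by V:
  weight(V=1) = 101/4032
  weight(V=2) = 341/4032
Total weight = 101/4032 + 341/4032 = 221/2016
P(V=1 | obs) = 101/4032 / 221/2016 = 101/442
P(V=2 | obs) = 341/4032 / 221/2016 = 341/442

P(V=1) = 101/442, P(V=2) = 341/442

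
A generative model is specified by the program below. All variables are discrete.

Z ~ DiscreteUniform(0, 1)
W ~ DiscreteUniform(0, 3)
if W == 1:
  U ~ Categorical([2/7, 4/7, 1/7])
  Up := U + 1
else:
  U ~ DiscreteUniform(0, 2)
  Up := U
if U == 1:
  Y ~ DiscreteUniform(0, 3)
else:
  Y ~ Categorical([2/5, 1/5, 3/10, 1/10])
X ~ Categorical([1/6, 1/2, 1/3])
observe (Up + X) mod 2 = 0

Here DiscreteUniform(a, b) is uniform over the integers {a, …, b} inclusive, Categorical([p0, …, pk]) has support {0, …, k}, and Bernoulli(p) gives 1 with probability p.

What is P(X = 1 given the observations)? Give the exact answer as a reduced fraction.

P(X = 1 | obs) = 5/14

Enumerate traces; 152 have nonzero weight after conditioning:
  (Z=0, W=0, U=0, Y=0, X=0) weight 1/360
  (Z=0, W=0, U=0, Y=0, X=2) weight 1/180
  (Z=0, W=0, U=0, Y=1, X=0) weight 1/720
  (Z=0, W=0, U=0, Y=1, X=2) weight 1/360
  (Z=0, W=0, U=0, Y=2, X=0) weight 1/480
  (Z=0, W=0, U=0, Y=2, X=2) weight 1/240
  (Z=0, W=0, U=0, Y=3, X=0) weight 1/1440
  (Z=0, W=0, U=0, Y=3, X=2) weight 1/720
  (Z=0, W=0, U=1, Y=0, X=1) weight 1/192
  … 143 more
Group by X:
  weight(X=0) = 3/28
  weight(X=1) = 5/28
  weight(X=2) = 3/14
Total weight = 3/28 + 5/28 + 3/14 = 1/2
P(X=0 | obs) = 3/28 / 1/2 = 3/14
P(X=1 | obs) = 5/28 / 1/2 = 5/14
P(X=2 | obs) = 3/14 / 1/2 = 3/7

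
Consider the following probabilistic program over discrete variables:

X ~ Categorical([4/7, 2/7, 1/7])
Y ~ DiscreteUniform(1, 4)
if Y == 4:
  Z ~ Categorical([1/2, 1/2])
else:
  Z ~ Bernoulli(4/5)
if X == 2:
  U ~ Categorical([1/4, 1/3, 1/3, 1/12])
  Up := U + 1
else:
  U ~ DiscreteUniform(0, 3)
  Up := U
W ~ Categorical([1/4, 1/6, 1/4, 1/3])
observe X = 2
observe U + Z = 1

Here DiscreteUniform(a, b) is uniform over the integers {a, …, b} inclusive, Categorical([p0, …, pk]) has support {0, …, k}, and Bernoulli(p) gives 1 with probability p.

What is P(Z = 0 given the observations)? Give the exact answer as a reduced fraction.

Enumerate traces; 32 have nonzero weight after conditioning:
  (X=2, Y=1, Z=0, U=1, W=0) weight 1/1680
  (X=2, Y=1, Z=0, U=1, W=1) weight 1/2520
  (X=2, Y=1, Z=0, U=1, W=2) weight 1/1680
  (X=2, Y=1, Z=0, U=1, W=3) weight 1/1260
  (X=2, Y=1, Z=1, U=0, W=0) weight 1/560
  (X=2, Y=1, Z=1, U=0, W=1) weight 1/840
  (X=2, Y=1, Z=1, U=0, W=2) weight 1/560
  (X=2, Y=1, Z=1, U=0, W=3) weight 1/420
  … 24 more
Group by Z:
  weight(Z=0) = 11/840
  weight(Z=1) = 29/1120
Total weight = 11/840 + 29/1120 = 131/3360
P(Z=0 | obs) = 11/840 / 131/3360 = 44/131
P(Z=1 | obs) = 29/1120 / 131/3360 = 87/131

P(Z = 0 | obs) = 44/131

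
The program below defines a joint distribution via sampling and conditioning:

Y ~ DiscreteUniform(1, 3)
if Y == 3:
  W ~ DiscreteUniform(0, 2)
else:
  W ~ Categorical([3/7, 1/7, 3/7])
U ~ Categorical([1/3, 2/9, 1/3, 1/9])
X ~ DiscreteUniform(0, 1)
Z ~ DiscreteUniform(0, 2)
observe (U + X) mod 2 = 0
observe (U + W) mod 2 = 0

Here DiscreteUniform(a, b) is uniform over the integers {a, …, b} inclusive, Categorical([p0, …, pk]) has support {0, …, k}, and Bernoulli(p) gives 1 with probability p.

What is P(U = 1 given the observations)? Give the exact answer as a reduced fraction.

Enumerate traces; 54 have nonzero weight after conditioning:
  (Y=1, W=0, U=0, X=0, Z=0) weight 1/126
  (Y=1, W=0, U=0, X=0, Z=1) weight 1/126
  (Y=1, W=0, U=0, X=0, Z=2) weight 1/126
  (Y=1, W=0, U=2, X=0, Z=0) weight 1/126
  (Y=1, W=0, U=2, X=0, Z=1) weight 1/126
  (Y=1, W=0, U=2, X=0, Z=2) weight 1/126
  (Y=1, W=1, U=1, X=1, Z=0) weight 1/567
  (Y=1, W=1, U=1, X=1, Z=1) weight 1/567
  (Y=1, W=1, U=3, X=1, Z=0) weight 1/1134
  … 45 more
Group by U:
  weight(U=0) = 25/189
  weight(U=1) = 13/567
  weight(U=2) = 25/189
  weight(U=3) = 13/1134
Total weight = 25/189 + 13/567 + 25/189 + 13/1134 = 113/378
P(U=0 | obs) = 25/189 / 113/378 = 50/113
P(U=1 | obs) = 13/567 / 113/378 = 26/339
P(U=2 | obs) = 25/189 / 113/378 = 50/113
P(U=3 | obs) = 13/1134 / 113/378 = 13/339

P(U = 1 | obs) = 26/339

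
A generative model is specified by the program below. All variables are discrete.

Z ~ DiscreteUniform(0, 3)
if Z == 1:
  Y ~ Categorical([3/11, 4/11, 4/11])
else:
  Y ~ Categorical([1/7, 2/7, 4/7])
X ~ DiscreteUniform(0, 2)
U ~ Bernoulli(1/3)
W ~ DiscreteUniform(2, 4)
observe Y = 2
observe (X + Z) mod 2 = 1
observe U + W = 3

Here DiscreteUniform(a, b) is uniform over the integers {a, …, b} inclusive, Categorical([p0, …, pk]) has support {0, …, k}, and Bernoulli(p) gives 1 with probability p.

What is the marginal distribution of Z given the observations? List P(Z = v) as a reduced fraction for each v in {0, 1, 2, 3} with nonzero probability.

Enumerate traces; 12 have nonzero weight after conditioning:
  (Z=0, Y=2, X=1, U=0, W=3) weight 2/189
  (Z=0, Y=2, X=1, U=1, W=2) weight 1/189
  (Z=1, Y=2, X=0, U=0, W=3) weight 2/297
  (Z=1, Y=2, X=0, U=1, W=2) weight 1/297
  (Z=1, Y=2, X=2, U=0, W=3) weight 2/297
  (Z=1, Y=2, X=2, U=1, W=2) weight 1/297
  (Z=2, Y=2, X=1, U=0, W=3) weight 2/189
  (Z=2, Y=2, X=1, U=1, W=2) weight 1/189
  (Z=3, Y=2, X=0, U=0, W=3) weight 2/189
  … 3 more
Group by Z:
  weight(Z=0) = 1/63
  weight(Z=1) = 2/99
  weight(Z=2) = 1/63
  weight(Z=3) = 2/63
Total weight = 1/63 + 2/99 + 1/63 + 2/63 = 58/693
P(Z=0 | obs) = 1/63 / 58/693 = 11/58
P(Z=1 | obs) = 2/99 / 58/693 = 7/29
P(Z=2 | obs) = 1/63 / 58/693 = 11/58
P(Z=3 | obs) = 2/63 / 58/693 = 11/29

P(Z=0) = 11/58, P(Z=1) = 7/29, P(Z=2) = 11/58, P(Z=3) = 11/29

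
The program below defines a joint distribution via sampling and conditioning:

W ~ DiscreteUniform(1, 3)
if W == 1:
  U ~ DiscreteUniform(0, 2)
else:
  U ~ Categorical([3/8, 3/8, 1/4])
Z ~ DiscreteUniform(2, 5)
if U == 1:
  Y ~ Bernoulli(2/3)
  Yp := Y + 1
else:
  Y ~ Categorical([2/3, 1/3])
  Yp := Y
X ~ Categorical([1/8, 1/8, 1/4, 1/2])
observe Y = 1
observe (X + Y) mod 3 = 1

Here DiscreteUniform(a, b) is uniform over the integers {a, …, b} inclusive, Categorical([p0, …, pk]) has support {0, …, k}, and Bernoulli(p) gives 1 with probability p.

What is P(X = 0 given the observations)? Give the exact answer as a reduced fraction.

Enumerate traces; 72 have nonzero weight after conditioning:
  (W=1, U=0, Z=2, Y=1, X=0) weight 1/864
  (W=1, U=0, Z=2, Y=1, X=3) weight 1/216
  (W=1, U=0, Z=3, Y=1, X=0) weight 1/864
  (W=1, U=0, Z=3, Y=1, X=3) weight 1/216
  (W=1, U=0, Z=4, Y=1, X=0) weight 1/864
  (W=1, U=0, Z=4, Y=1, X=3) weight 1/216
  (W=1, U=0, Z=5, Y=1, X=0) weight 1/864
  (W=1, U=0, Z=5, Y=1, X=3) weight 1/216
  … 64 more
Group by X:
  weight(X=0) = 49/864
  weight(X=3) = 49/216
Total weight = 49/864 + 49/216 = 245/864
P(X=0 | obs) = 49/864 / 245/864 = 1/5
P(X=3 | obs) = 49/216 / 245/864 = 4/5

P(X = 0 | obs) = 1/5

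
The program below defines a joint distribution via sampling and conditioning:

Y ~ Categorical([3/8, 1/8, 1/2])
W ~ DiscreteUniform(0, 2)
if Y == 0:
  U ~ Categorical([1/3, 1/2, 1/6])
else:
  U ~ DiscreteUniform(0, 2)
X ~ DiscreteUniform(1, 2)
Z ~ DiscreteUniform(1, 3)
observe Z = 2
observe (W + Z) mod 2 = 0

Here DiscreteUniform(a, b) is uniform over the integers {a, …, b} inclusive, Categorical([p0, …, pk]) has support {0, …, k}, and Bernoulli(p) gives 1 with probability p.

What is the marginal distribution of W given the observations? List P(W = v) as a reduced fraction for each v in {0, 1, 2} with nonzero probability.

Enumerate traces; 36 have nonzero weight after conditioning:
  (Y=0, W=0, U=0, X=1, Z=2) weight 1/144
  (Y=0, W=0, U=0, X=2, Z=2) weight 1/144
  (Y=0, W=0, U=1, X=1, Z=2) weight 1/96
  (Y=0, W=0, U=1, X=2, Z=2) weight 1/96
  (Y=0, W=0, U=2, X=1, Z=2) weight 1/288
  (Y=0, W=0, U=2, X=2, Z=2) weight 1/288
  (Y=0, W=2, U=0, X=1, Z=2) weight 1/144
  (Y=0, W=2, U=0, X=2, Z=2) weight 1/144
  … 28 more
Group by W:
  weight(W=0) = 1/9
  weight(W=2) = 1/9
Total weight = 1/9 + 1/9 = 2/9
P(W=0 | obs) = 1/9 / 2/9 = 1/2
P(W=2 | obs) = 1/9 / 2/9 = 1/2

P(W=0) = 1/2, P(W=2) = 1/2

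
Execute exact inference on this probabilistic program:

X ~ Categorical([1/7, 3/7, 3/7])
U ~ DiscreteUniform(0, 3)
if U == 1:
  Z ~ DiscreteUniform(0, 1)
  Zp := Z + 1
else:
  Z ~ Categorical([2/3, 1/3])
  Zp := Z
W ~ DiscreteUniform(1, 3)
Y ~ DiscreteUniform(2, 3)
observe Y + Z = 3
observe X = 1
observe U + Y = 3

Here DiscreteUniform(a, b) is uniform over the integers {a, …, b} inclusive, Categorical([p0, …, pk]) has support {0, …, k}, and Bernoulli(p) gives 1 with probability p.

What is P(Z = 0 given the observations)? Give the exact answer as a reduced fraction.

P(Z = 0 | obs) = 4/7

Enumerate traces; 6 have nonzero weight after conditioning:
  (X=1, U=0, Z=0, W=1, Y=3) weight 1/84
  (X=1, U=0, Z=0, W=2, Y=3) weight 1/84
  (X=1, U=0, Z=0, W=3, Y=3) weight 1/84
  (X=1, U=1, Z=1, W=1, Y=2) weight 1/112
  (X=1, U=1, Z=1, W=2, Y=2) weight 1/112
  (X=1, U=1, Z=1, W=3, Y=2) weight 1/112
Group by Z:
  weight(Z=0) = 1/28
  weight(Z=1) = 3/112
Total weight = 1/28 + 3/112 = 1/16
P(Z=0 | obs) = 1/28 / 1/16 = 4/7
P(Z=1 | obs) = 3/112 / 1/16 = 3/7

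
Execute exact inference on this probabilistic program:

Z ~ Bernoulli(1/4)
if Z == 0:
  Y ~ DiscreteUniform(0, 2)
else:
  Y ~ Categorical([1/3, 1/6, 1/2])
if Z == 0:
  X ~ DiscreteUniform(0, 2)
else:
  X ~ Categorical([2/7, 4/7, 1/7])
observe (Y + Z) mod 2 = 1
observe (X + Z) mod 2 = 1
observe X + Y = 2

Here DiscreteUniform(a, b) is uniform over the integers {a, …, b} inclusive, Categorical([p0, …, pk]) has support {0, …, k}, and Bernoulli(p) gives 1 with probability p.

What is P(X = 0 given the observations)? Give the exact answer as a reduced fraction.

Enumerate traces; 3 have nonzero weight after conditioning:
  (Z=0, Y=1, X=1) weight 1/12
  (Z=1, Y=0, X=2) weight 1/84
  (Z=1, Y=2, X=0) weight 1/28
Group by X:
  weight(X=0) = 1/28
  weight(X=1) = 1/12
  weight(X=2) = 1/84
Total weight = 1/28 + 1/12 + 1/84 = 11/84
P(X=0 | obs) = 1/28 / 11/84 = 3/11
P(X=1 | obs) = 1/12 / 11/84 = 7/11
P(X=2 | obs) = 1/84 / 11/84 = 1/11

P(X = 0 | obs) = 3/11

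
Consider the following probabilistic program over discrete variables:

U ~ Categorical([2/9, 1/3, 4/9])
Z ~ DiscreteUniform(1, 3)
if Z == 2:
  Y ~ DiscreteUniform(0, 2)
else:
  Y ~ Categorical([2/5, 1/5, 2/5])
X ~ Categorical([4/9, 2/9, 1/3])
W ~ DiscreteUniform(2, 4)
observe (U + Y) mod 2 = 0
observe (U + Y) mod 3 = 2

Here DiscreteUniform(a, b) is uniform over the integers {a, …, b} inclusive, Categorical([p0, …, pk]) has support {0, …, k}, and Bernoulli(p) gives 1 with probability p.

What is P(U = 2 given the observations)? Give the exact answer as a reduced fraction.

P(U = 2 | obs) = 68/135

Enumerate traces; 81 have nonzero weight after conditioning:
  (U=0, Z=1, Y=2, X=0, W=2) weight 16/3645
  (U=0, Z=1, Y=2, X=0, W=3) weight 16/3645
  (U=0, Z=1, Y=2, X=0, W=4) weight 16/3645
  (U=0, Z=1, Y=2, X=1, W=2) weight 8/3645
  (U=0, Z=1, Y=2, X=1, W=3) weight 8/3645
  (U=0, Z=1, Y=2, X=1, W=4) weight 8/3645
  (U=0, Z=1, Y=2, X=2, W=2) weight 4/1215
  (U=0, Z=1, Y=2, X=2, W=3) weight 4/1215
  (U=1, Z=1, Y=1, X=0, W=2) weight 4/1215
  (U=2, Z=1, Y=0, X=0, W=2) weight 32/3645
  … 71 more
Group by U:
  weight(U=0) = 34/405
  weight(U=1) = 11/135
  weight(U=2) = 68/405
Total weight = 34/405 + 11/135 + 68/405 = 1/3
P(U=0 | obs) = 34/405 / 1/3 = 34/135
P(U=1 | obs) = 11/135 / 1/3 = 11/45
P(U=2 | obs) = 68/405 / 1/3 = 68/135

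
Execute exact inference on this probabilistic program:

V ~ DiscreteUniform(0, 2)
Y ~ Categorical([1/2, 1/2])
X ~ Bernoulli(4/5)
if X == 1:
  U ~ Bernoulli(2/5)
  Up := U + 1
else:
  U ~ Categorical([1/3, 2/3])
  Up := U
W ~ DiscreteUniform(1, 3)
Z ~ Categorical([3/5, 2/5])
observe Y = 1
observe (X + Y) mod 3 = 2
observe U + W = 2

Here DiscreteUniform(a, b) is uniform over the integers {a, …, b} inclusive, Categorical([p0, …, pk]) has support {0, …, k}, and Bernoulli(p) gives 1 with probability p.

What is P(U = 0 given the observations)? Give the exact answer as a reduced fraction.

P(U = 0 | obs) = 3/5

Enumerate traces; 12 have nonzero weight after conditioning:
  (V=0, Y=1, X=1, U=0, W=2, Z=0) weight 2/125
  (V=0, Y=1, X=1, U=0, W=2, Z=1) weight 4/375
  (V=0, Y=1, X=1, U=1, W=1, Z=0) weight 4/375
  (V=0, Y=1, X=1, U=1, W=1, Z=1) weight 8/1125
  (V=1, Y=1, X=1, U=0, W=2, Z=0) weight 2/125
  (V=1, Y=1, X=1, U=0, W=2, Z=1) weight 4/375
  (V=1, Y=1, X=1, U=1, W=1, Z=0) weight 4/375
  (V=1, Y=1, X=1, U=1, W=1, Z=1) weight 8/1125
  … 4 more
Group by U:
  weight(U=0) = 2/25
  weight(U=1) = 4/75
Total weight = 2/25 + 4/75 = 2/15
P(U=0 | obs) = 2/25 / 2/15 = 3/5
P(U=1 | obs) = 4/75 / 2/15 = 2/5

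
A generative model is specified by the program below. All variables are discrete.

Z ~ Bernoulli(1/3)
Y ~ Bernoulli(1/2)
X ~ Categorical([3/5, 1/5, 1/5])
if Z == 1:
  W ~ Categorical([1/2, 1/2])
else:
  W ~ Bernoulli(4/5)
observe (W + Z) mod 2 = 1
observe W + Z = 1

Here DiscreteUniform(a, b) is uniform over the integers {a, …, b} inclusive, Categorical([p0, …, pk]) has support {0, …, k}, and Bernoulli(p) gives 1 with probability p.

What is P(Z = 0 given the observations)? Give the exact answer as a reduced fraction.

Enumerate traces; 12 have nonzero weight after conditioning:
  (Z=0, Y=0, X=0, W=1) weight 4/25
  (Z=0, Y=0, X=1, W=1) weight 4/75
  (Z=0, Y=0, X=2, W=1) weight 4/75
  (Z=0, Y=1, X=0, W=1) weight 4/25
  (Z=0, Y=1, X=1, W=1) weight 4/75
  (Z=0, Y=1, X=2, W=1) weight 4/75
  (Z=1, Y=0, X=0, W=0) weight 1/20
  (Z=1, Y=0, X=1, W=0) weight 1/60
  … 4 more
Group by Z:
  weight(Z=0) = 8/15
  weight(Z=1) = 1/6
Total weight = 8/15 + 1/6 = 7/10
P(Z=0 | obs) = 8/15 / 7/10 = 16/21
P(Z=1 | obs) = 1/6 / 7/10 = 5/21

P(Z = 0 | obs) = 16/21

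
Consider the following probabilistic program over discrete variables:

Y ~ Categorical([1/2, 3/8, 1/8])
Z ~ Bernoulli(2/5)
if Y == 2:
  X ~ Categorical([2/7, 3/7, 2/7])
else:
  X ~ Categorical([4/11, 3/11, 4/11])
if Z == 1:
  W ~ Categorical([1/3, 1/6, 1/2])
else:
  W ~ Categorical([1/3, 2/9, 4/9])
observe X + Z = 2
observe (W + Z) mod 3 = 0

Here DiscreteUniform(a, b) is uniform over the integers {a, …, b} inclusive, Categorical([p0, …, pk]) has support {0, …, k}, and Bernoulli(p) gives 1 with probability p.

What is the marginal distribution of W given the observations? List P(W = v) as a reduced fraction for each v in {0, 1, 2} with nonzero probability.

P(W=0) = 109/199, P(W=2) = 90/199

Enumerate traces; 6 have nonzero weight after conditioning:
  (Y=0, Z=0, X=2, W=0) weight 2/55
  (Y=0, Z=1, X=1, W=2) weight 3/110
  (Y=1, Z=0, X=2, W=0) weight 3/110
  (Y=1, Z=1, X=1, W=2) weight 9/440
  (Y=2, Z=0, X=2, W=0) weight 1/140
  (Y=2, Z=1, X=1, W=2) weight 3/280
Group by W:
  weight(W=0) = 109/1540
  weight(W=2) = 9/154
Total weight = 109/1540 + 9/154 = 199/1540
P(W=0 | obs) = 109/1540 / 199/1540 = 109/199
P(W=2 | obs) = 9/154 / 199/1540 = 90/199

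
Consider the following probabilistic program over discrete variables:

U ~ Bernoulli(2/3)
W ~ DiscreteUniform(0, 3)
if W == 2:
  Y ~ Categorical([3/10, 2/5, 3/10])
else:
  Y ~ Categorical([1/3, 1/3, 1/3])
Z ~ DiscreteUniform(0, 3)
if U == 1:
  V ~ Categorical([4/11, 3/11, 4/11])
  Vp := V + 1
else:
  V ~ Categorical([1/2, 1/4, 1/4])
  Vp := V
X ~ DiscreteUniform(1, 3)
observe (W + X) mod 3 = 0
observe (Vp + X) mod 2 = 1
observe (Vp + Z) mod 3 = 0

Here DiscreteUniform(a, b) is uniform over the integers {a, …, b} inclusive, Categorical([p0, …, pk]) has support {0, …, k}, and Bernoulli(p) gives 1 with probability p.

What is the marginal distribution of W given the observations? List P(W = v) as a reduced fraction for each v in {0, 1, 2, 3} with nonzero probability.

P(W=0) = 79/344, P(W=1) = 107/344, P(W=2) = 79/344, P(W=3) = 79/344

Enumerate traces; 48 have nonzero weight after conditioning:
  (U=0, W=0, Y=0, Z=0, V=0, X=3) weight 1/864
  (U=0, W=0, Y=0, Z=1, V=2, X=3) weight 1/1728
  (U=0, W=0, Y=0, Z=3, V=0, X=3) weight 1/864
  (U=0, W=0, Y=1, Z=0, V=0, X=3) weight 1/864
  (U=0, W=0, Y=1, Z=1, V=2, X=3) weight 1/1728
  (U=0, W=0, Y=1, Z=3, V=0, X=3) weight 1/864
  (U=0, W=0, Y=2, Z=0, V=0, X=3) weight 1/864
  (U=0, W=0, Y=2, Z=1, V=2, X=3) weight 1/1728
  (U=0, W=1, Y=0, Z=2, V=1, X=2) weight 1/1728
  (U=0, W=2, Y=0, Z=0, V=0, X=1) weight 1/960
  … 38 more
Group by W:
  weight(W=0) = 79/6336
  weight(W=1) = 107/6336
  weight(W=2) = 79/6336
  weight(W=3) = 79/6336
Total weight = 79/6336 + 107/6336 + 79/6336 + 79/6336 = 43/792
P(W=0 | obs) = 79/6336 / 43/792 = 79/344
P(W=1 | obs) = 107/6336 / 43/792 = 107/344
P(W=2 | obs) = 79/6336 / 43/792 = 79/344
P(W=3 | obs) = 79/6336 / 43/792 = 79/344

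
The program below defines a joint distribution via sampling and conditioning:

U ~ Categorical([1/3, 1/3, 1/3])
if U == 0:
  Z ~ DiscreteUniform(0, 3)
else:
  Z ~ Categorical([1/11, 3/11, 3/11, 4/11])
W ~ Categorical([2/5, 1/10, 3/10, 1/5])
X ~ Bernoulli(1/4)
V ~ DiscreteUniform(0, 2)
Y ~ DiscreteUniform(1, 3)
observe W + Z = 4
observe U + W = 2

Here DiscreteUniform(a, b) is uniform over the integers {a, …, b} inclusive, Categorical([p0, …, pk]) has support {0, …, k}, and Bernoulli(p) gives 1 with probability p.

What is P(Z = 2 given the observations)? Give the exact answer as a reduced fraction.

P(Z = 2 | obs) = 33/49

Enumerate traces; 36 have nonzero weight after conditioning:
  (U=0, Z=2, W=2, X=0, V=0, Y=1) weight 1/480
  (U=0, Z=2, W=2, X=0, V=0, Y=2) weight 1/480
  (U=0, Z=2, W=2, X=0, V=0, Y=3) weight 1/480
  (U=0, Z=2, W=2, X=0, V=1, Y=1) weight 1/480
  (U=0, Z=2, W=2, X=0, V=1, Y=2) weight 1/480
  (U=0, Z=2, W=2, X=0, V=1, Y=3) weight 1/480
  (U=0, Z=2, W=2, X=0, V=2, Y=1) weight 1/480
  (U=0, Z=2, W=2, X=0, V=2, Y=2) weight 1/480
  (U=1, Z=3, W=1, X=0, V=0, Y=1) weight 1/990
  … 27 more
Group by Z:
  weight(Z=2) = 1/40
  weight(Z=3) = 2/165
Total weight = 1/40 + 2/165 = 49/1320
P(Z=2 | obs) = 1/40 / 49/1320 = 33/49
P(Z=3 | obs) = 2/165 / 49/1320 = 16/49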